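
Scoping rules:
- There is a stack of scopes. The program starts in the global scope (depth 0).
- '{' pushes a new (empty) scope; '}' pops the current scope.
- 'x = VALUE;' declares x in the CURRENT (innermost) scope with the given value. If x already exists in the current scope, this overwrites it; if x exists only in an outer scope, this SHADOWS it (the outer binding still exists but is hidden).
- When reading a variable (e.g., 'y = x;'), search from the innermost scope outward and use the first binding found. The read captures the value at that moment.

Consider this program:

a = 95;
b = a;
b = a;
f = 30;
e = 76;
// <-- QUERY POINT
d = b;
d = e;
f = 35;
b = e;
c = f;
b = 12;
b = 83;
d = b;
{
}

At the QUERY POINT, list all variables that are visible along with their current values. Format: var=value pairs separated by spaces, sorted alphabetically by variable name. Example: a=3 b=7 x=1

Step 1: declare a=95 at depth 0
Step 2: declare b=(read a)=95 at depth 0
Step 3: declare b=(read a)=95 at depth 0
Step 4: declare f=30 at depth 0
Step 5: declare e=76 at depth 0
Visible at query point: a=95 b=95 e=76 f=30

Answer: a=95 b=95 e=76 f=30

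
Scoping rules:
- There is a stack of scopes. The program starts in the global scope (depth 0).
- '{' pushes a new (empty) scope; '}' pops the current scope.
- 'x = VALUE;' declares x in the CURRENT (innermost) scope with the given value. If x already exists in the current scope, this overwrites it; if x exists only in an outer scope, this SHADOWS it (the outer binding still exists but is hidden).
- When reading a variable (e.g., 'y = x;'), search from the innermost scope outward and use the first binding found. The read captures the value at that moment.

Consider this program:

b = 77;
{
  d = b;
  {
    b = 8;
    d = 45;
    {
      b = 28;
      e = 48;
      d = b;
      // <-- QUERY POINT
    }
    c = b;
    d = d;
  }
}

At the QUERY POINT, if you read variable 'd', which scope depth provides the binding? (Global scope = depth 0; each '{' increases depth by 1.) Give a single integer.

Answer: 3

Derivation:
Step 1: declare b=77 at depth 0
Step 2: enter scope (depth=1)
Step 3: declare d=(read b)=77 at depth 1
Step 4: enter scope (depth=2)
Step 5: declare b=8 at depth 2
Step 6: declare d=45 at depth 2
Step 7: enter scope (depth=3)
Step 8: declare b=28 at depth 3
Step 9: declare e=48 at depth 3
Step 10: declare d=(read b)=28 at depth 3
Visible at query point: b=28 d=28 e=48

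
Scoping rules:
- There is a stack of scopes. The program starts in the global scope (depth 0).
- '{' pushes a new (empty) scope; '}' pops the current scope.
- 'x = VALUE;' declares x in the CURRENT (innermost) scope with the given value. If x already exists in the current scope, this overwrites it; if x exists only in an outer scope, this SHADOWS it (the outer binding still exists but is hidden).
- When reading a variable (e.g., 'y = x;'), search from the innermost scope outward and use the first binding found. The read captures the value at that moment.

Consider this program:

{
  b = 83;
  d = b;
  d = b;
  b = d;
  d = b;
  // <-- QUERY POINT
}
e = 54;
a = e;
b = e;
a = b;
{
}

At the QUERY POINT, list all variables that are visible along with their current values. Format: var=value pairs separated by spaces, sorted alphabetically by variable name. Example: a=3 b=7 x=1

Step 1: enter scope (depth=1)
Step 2: declare b=83 at depth 1
Step 3: declare d=(read b)=83 at depth 1
Step 4: declare d=(read b)=83 at depth 1
Step 5: declare b=(read d)=83 at depth 1
Step 6: declare d=(read b)=83 at depth 1
Visible at query point: b=83 d=83

Answer: b=83 d=83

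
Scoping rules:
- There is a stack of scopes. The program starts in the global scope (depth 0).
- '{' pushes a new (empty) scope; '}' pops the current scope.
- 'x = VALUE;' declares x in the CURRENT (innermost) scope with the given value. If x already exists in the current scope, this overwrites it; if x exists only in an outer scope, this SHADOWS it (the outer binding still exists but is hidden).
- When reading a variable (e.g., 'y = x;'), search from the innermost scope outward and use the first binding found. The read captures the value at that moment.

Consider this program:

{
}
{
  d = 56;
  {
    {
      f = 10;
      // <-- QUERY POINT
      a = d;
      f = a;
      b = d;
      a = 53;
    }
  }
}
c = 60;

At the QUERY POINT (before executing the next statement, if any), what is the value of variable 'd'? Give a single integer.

Answer: 56

Derivation:
Step 1: enter scope (depth=1)
Step 2: exit scope (depth=0)
Step 3: enter scope (depth=1)
Step 4: declare d=56 at depth 1
Step 5: enter scope (depth=2)
Step 6: enter scope (depth=3)
Step 7: declare f=10 at depth 3
Visible at query point: d=56 f=10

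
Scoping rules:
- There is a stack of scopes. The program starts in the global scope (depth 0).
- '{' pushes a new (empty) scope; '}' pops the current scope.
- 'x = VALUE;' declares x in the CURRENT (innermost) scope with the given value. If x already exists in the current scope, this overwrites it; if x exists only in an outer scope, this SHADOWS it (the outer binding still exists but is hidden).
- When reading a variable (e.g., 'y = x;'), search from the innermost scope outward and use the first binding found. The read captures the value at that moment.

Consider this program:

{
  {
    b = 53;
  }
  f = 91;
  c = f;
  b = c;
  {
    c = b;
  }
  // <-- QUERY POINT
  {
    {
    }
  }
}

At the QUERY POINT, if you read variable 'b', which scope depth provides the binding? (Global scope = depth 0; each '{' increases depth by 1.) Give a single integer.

Answer: 1

Derivation:
Step 1: enter scope (depth=1)
Step 2: enter scope (depth=2)
Step 3: declare b=53 at depth 2
Step 4: exit scope (depth=1)
Step 5: declare f=91 at depth 1
Step 6: declare c=(read f)=91 at depth 1
Step 7: declare b=(read c)=91 at depth 1
Step 8: enter scope (depth=2)
Step 9: declare c=(read b)=91 at depth 2
Step 10: exit scope (depth=1)
Visible at query point: b=91 c=91 f=91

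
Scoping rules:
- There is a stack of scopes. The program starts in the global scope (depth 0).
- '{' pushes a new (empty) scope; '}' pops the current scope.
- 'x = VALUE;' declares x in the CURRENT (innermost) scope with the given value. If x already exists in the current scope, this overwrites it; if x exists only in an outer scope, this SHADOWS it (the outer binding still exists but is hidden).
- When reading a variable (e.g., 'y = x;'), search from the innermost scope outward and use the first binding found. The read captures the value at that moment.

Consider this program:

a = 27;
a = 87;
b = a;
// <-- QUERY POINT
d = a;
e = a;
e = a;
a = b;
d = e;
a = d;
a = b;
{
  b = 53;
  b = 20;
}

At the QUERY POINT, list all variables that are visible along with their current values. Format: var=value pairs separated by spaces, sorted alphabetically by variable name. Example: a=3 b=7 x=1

Answer: a=87 b=87

Derivation:
Step 1: declare a=27 at depth 0
Step 2: declare a=87 at depth 0
Step 3: declare b=(read a)=87 at depth 0
Visible at query point: a=87 b=87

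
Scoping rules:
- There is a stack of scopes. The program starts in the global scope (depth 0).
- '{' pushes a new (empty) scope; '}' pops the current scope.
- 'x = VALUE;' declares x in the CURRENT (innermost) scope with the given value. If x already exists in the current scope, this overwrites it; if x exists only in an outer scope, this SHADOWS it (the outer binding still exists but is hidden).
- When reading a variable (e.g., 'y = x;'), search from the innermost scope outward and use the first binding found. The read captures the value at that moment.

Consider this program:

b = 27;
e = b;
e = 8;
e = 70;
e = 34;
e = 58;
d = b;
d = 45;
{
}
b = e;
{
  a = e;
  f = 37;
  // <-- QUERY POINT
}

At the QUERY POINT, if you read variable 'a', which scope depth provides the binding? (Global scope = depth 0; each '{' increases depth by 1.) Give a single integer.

Step 1: declare b=27 at depth 0
Step 2: declare e=(read b)=27 at depth 0
Step 3: declare e=8 at depth 0
Step 4: declare e=70 at depth 0
Step 5: declare e=34 at depth 0
Step 6: declare e=58 at depth 0
Step 7: declare d=(read b)=27 at depth 0
Step 8: declare d=45 at depth 0
Step 9: enter scope (depth=1)
Step 10: exit scope (depth=0)
Step 11: declare b=(read e)=58 at depth 0
Step 12: enter scope (depth=1)
Step 13: declare a=(read e)=58 at depth 1
Step 14: declare f=37 at depth 1
Visible at query point: a=58 b=58 d=45 e=58 f=37

Answer: 1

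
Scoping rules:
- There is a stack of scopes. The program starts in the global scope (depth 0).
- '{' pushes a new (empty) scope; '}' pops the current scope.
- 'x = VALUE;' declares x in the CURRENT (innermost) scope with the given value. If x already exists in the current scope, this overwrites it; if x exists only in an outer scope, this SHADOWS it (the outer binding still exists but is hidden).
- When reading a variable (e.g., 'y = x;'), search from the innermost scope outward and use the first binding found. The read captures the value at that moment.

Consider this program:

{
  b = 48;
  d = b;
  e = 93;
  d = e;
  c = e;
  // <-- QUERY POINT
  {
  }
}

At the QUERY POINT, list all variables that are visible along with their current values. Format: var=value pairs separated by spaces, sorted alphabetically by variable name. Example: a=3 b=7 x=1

Answer: b=48 c=93 d=93 e=93

Derivation:
Step 1: enter scope (depth=1)
Step 2: declare b=48 at depth 1
Step 3: declare d=(read b)=48 at depth 1
Step 4: declare e=93 at depth 1
Step 5: declare d=(read e)=93 at depth 1
Step 6: declare c=(read e)=93 at depth 1
Visible at query point: b=48 c=93 d=93 e=93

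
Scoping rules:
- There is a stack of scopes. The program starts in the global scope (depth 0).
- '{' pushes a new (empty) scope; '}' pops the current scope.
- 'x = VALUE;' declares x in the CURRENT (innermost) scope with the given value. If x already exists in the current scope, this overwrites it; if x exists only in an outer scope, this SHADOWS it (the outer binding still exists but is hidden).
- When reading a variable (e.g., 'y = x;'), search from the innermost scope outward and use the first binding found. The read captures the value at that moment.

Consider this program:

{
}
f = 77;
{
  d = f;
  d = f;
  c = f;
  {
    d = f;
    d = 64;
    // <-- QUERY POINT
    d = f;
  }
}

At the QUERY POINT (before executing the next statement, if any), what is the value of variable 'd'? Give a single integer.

Answer: 64

Derivation:
Step 1: enter scope (depth=1)
Step 2: exit scope (depth=0)
Step 3: declare f=77 at depth 0
Step 4: enter scope (depth=1)
Step 5: declare d=(read f)=77 at depth 1
Step 6: declare d=(read f)=77 at depth 1
Step 7: declare c=(read f)=77 at depth 1
Step 8: enter scope (depth=2)
Step 9: declare d=(read f)=77 at depth 2
Step 10: declare d=64 at depth 2
Visible at query point: c=77 d=64 f=77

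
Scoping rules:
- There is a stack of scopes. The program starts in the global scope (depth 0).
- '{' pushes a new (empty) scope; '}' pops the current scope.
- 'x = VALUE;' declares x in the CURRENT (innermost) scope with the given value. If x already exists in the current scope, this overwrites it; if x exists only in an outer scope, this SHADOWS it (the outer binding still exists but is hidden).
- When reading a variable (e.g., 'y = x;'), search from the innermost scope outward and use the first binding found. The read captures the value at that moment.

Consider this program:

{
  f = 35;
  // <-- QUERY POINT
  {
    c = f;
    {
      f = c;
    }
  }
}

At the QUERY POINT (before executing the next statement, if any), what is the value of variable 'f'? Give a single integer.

Answer: 35

Derivation:
Step 1: enter scope (depth=1)
Step 2: declare f=35 at depth 1
Visible at query point: f=35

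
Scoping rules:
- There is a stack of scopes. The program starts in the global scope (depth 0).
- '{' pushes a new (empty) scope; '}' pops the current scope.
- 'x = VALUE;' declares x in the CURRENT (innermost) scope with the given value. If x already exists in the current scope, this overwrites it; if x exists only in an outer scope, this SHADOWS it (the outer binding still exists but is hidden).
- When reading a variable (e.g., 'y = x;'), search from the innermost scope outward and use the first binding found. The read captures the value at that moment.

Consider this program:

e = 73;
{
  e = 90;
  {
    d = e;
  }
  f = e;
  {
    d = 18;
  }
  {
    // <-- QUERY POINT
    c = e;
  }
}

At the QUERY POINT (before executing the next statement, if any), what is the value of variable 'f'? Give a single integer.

Answer: 90

Derivation:
Step 1: declare e=73 at depth 0
Step 2: enter scope (depth=1)
Step 3: declare e=90 at depth 1
Step 4: enter scope (depth=2)
Step 5: declare d=(read e)=90 at depth 2
Step 6: exit scope (depth=1)
Step 7: declare f=(read e)=90 at depth 1
Step 8: enter scope (depth=2)
Step 9: declare d=18 at depth 2
Step 10: exit scope (depth=1)
Step 11: enter scope (depth=2)
Visible at query point: e=90 f=90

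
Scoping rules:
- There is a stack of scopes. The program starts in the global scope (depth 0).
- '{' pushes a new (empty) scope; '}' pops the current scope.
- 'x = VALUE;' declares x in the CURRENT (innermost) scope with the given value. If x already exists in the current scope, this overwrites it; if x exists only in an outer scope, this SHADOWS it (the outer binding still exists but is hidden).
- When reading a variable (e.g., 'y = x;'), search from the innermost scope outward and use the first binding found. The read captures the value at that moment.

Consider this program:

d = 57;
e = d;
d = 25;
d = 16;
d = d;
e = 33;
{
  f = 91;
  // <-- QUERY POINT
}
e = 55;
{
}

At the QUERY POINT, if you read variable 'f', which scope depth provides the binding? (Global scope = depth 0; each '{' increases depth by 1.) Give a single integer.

Answer: 1

Derivation:
Step 1: declare d=57 at depth 0
Step 2: declare e=(read d)=57 at depth 0
Step 3: declare d=25 at depth 0
Step 4: declare d=16 at depth 0
Step 5: declare d=(read d)=16 at depth 0
Step 6: declare e=33 at depth 0
Step 7: enter scope (depth=1)
Step 8: declare f=91 at depth 1
Visible at query point: d=16 e=33 f=91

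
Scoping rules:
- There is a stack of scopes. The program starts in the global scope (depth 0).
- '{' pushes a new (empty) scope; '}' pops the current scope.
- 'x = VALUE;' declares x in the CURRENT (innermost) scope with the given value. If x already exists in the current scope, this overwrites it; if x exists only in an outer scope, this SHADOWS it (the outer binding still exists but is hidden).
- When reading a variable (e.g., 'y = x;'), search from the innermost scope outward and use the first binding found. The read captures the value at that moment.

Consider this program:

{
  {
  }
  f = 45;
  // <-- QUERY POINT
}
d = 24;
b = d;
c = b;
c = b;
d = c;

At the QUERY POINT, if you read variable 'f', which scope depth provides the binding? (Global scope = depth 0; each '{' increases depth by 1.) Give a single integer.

Step 1: enter scope (depth=1)
Step 2: enter scope (depth=2)
Step 3: exit scope (depth=1)
Step 4: declare f=45 at depth 1
Visible at query point: f=45

Answer: 1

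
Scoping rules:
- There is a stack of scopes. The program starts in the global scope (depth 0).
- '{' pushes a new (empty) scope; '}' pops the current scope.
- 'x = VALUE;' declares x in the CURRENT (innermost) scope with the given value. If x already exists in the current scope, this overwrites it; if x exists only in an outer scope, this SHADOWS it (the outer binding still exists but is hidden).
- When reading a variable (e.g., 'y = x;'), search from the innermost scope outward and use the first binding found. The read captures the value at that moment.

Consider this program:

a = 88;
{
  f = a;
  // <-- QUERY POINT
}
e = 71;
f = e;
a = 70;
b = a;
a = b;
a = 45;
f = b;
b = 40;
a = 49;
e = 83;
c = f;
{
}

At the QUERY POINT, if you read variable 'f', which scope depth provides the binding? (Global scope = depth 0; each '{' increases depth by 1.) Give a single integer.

Step 1: declare a=88 at depth 0
Step 2: enter scope (depth=1)
Step 3: declare f=(read a)=88 at depth 1
Visible at query point: a=88 f=88

Answer: 1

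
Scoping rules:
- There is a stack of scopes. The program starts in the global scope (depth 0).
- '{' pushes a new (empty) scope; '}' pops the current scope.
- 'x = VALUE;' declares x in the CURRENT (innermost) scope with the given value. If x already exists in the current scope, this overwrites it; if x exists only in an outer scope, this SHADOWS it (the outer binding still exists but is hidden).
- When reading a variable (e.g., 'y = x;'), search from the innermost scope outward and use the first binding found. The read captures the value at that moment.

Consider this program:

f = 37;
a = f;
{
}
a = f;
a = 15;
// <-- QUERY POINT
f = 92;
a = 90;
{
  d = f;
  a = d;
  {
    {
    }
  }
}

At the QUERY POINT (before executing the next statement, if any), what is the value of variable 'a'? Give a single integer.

Answer: 15

Derivation:
Step 1: declare f=37 at depth 0
Step 2: declare a=(read f)=37 at depth 0
Step 3: enter scope (depth=1)
Step 4: exit scope (depth=0)
Step 5: declare a=(read f)=37 at depth 0
Step 6: declare a=15 at depth 0
Visible at query point: a=15 f=37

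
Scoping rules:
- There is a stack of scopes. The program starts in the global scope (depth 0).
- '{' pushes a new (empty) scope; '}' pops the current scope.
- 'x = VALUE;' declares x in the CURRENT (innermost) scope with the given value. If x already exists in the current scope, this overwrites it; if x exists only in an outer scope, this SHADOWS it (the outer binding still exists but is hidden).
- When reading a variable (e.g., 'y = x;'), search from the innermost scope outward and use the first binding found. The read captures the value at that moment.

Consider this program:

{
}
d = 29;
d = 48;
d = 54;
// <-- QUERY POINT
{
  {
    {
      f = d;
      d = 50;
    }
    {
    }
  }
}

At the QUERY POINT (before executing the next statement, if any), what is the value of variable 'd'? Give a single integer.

Answer: 54

Derivation:
Step 1: enter scope (depth=1)
Step 2: exit scope (depth=0)
Step 3: declare d=29 at depth 0
Step 4: declare d=48 at depth 0
Step 5: declare d=54 at depth 0
Visible at query point: d=54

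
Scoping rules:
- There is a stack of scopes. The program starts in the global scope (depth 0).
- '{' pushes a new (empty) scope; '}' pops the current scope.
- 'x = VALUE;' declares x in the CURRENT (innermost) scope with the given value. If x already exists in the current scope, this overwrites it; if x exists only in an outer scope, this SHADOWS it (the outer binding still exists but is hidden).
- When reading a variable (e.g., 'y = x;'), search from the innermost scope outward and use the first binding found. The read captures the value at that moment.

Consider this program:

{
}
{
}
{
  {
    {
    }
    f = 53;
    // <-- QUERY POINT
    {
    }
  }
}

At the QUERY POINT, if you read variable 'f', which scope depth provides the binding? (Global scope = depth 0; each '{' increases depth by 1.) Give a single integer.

Step 1: enter scope (depth=1)
Step 2: exit scope (depth=0)
Step 3: enter scope (depth=1)
Step 4: exit scope (depth=0)
Step 5: enter scope (depth=1)
Step 6: enter scope (depth=2)
Step 7: enter scope (depth=3)
Step 8: exit scope (depth=2)
Step 9: declare f=53 at depth 2
Visible at query point: f=53

Answer: 2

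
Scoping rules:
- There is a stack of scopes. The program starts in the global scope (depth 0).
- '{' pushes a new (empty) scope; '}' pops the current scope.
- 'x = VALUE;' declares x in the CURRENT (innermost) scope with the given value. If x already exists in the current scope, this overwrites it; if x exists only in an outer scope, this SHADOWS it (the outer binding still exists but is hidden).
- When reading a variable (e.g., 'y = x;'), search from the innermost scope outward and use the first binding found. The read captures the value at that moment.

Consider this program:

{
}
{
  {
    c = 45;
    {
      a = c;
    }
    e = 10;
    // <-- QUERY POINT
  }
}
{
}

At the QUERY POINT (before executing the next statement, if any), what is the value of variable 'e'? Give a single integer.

Step 1: enter scope (depth=1)
Step 2: exit scope (depth=0)
Step 3: enter scope (depth=1)
Step 4: enter scope (depth=2)
Step 5: declare c=45 at depth 2
Step 6: enter scope (depth=3)
Step 7: declare a=(read c)=45 at depth 3
Step 8: exit scope (depth=2)
Step 9: declare e=10 at depth 2
Visible at query point: c=45 e=10

Answer: 10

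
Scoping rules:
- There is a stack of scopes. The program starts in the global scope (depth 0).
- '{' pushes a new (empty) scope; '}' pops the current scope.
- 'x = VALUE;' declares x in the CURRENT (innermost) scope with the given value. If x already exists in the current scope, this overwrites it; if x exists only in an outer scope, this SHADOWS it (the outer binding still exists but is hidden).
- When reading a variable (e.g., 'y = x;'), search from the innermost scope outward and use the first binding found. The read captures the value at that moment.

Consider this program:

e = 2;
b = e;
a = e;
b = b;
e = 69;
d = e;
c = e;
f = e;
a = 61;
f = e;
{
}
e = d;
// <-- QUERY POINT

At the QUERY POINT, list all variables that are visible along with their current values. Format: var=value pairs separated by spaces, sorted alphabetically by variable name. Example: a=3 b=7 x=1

Answer: a=61 b=2 c=69 d=69 e=69 f=69

Derivation:
Step 1: declare e=2 at depth 0
Step 2: declare b=(read e)=2 at depth 0
Step 3: declare a=(read e)=2 at depth 0
Step 4: declare b=(read b)=2 at depth 0
Step 5: declare e=69 at depth 0
Step 6: declare d=(read e)=69 at depth 0
Step 7: declare c=(read e)=69 at depth 0
Step 8: declare f=(read e)=69 at depth 0
Step 9: declare a=61 at depth 0
Step 10: declare f=(read e)=69 at depth 0
Step 11: enter scope (depth=1)
Step 12: exit scope (depth=0)
Step 13: declare e=(read d)=69 at depth 0
Visible at query point: a=61 b=2 c=69 d=69 e=69 f=69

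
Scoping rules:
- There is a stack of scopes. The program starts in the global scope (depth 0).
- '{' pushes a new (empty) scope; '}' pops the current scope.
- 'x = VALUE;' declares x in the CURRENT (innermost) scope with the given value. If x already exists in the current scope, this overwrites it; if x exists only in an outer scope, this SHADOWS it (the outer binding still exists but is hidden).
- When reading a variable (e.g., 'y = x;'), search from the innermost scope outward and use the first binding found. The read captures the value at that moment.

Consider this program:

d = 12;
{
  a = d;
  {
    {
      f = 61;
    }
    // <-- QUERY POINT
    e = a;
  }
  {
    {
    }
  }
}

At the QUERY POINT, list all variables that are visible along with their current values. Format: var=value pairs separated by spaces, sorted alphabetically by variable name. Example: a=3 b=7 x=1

Answer: a=12 d=12

Derivation:
Step 1: declare d=12 at depth 0
Step 2: enter scope (depth=1)
Step 3: declare a=(read d)=12 at depth 1
Step 4: enter scope (depth=2)
Step 5: enter scope (depth=3)
Step 6: declare f=61 at depth 3
Step 7: exit scope (depth=2)
Visible at query point: a=12 d=12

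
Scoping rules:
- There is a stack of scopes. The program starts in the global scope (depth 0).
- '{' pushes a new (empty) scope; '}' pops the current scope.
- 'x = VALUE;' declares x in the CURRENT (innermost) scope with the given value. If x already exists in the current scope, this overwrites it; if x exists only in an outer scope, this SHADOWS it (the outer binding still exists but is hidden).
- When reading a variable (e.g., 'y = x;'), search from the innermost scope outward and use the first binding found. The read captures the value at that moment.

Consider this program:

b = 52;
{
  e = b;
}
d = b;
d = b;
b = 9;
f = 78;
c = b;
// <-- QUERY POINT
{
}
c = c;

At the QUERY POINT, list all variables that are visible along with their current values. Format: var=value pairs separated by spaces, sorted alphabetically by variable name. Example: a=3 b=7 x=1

Step 1: declare b=52 at depth 0
Step 2: enter scope (depth=1)
Step 3: declare e=(read b)=52 at depth 1
Step 4: exit scope (depth=0)
Step 5: declare d=(read b)=52 at depth 0
Step 6: declare d=(read b)=52 at depth 0
Step 7: declare b=9 at depth 0
Step 8: declare f=78 at depth 0
Step 9: declare c=(read b)=9 at depth 0
Visible at query point: b=9 c=9 d=52 f=78

Answer: b=9 c=9 d=52 f=78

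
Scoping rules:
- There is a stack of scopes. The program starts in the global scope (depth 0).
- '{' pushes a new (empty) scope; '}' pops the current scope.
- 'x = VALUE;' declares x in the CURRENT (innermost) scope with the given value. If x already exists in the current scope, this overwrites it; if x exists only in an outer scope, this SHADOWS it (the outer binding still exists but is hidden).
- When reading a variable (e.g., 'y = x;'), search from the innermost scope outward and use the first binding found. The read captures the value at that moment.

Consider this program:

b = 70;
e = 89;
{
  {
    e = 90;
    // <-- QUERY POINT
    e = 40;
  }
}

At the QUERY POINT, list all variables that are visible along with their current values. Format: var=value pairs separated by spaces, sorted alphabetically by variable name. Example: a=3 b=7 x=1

Answer: b=70 e=90

Derivation:
Step 1: declare b=70 at depth 0
Step 2: declare e=89 at depth 0
Step 3: enter scope (depth=1)
Step 4: enter scope (depth=2)
Step 5: declare e=90 at depth 2
Visible at query point: b=70 e=90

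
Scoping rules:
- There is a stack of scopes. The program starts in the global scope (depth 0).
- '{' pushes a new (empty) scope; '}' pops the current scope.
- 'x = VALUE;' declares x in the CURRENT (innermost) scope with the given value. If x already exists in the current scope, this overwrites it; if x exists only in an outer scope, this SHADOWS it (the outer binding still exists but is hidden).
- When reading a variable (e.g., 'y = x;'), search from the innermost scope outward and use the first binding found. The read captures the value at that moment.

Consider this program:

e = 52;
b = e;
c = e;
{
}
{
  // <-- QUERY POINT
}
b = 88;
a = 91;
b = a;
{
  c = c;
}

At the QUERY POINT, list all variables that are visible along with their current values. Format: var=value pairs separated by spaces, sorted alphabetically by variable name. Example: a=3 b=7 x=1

Step 1: declare e=52 at depth 0
Step 2: declare b=(read e)=52 at depth 0
Step 3: declare c=(read e)=52 at depth 0
Step 4: enter scope (depth=1)
Step 5: exit scope (depth=0)
Step 6: enter scope (depth=1)
Visible at query point: b=52 c=52 e=52

Answer: b=52 c=52 e=52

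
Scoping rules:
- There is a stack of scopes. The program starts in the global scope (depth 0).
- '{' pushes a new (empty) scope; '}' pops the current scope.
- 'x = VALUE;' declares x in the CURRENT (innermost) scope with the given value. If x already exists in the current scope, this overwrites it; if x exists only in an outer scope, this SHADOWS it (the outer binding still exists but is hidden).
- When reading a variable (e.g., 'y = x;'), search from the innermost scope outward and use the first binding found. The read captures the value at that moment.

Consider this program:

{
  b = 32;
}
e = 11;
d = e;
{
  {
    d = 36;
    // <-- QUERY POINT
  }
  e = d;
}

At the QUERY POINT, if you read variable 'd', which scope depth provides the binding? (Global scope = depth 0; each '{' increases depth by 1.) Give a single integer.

Answer: 2

Derivation:
Step 1: enter scope (depth=1)
Step 2: declare b=32 at depth 1
Step 3: exit scope (depth=0)
Step 4: declare e=11 at depth 0
Step 5: declare d=(read e)=11 at depth 0
Step 6: enter scope (depth=1)
Step 7: enter scope (depth=2)
Step 8: declare d=36 at depth 2
Visible at query point: d=36 e=11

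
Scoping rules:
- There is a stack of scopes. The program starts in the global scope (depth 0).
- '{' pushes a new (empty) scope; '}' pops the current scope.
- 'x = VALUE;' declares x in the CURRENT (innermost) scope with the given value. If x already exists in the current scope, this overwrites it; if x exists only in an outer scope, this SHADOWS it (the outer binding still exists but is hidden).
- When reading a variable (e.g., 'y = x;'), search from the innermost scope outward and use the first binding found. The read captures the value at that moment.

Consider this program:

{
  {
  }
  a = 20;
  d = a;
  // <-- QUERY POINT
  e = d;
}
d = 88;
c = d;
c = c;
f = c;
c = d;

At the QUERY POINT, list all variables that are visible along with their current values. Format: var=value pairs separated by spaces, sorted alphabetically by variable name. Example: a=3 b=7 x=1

Step 1: enter scope (depth=1)
Step 2: enter scope (depth=2)
Step 3: exit scope (depth=1)
Step 4: declare a=20 at depth 1
Step 5: declare d=(read a)=20 at depth 1
Visible at query point: a=20 d=20

Answer: a=20 d=20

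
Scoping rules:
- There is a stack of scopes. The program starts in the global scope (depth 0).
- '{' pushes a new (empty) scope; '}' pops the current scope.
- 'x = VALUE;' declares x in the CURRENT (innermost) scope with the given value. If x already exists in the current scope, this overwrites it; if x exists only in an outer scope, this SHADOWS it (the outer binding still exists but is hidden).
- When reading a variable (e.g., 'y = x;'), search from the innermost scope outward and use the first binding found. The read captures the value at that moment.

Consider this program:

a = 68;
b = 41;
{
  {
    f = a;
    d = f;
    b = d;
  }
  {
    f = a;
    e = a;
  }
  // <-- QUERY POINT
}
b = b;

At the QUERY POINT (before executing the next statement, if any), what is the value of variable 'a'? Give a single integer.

Answer: 68

Derivation:
Step 1: declare a=68 at depth 0
Step 2: declare b=41 at depth 0
Step 3: enter scope (depth=1)
Step 4: enter scope (depth=2)
Step 5: declare f=(read a)=68 at depth 2
Step 6: declare d=(read f)=68 at depth 2
Step 7: declare b=(read d)=68 at depth 2
Step 8: exit scope (depth=1)
Step 9: enter scope (depth=2)
Step 10: declare f=(read a)=68 at depth 2
Step 11: declare e=(read a)=68 at depth 2
Step 12: exit scope (depth=1)
Visible at query point: a=68 b=41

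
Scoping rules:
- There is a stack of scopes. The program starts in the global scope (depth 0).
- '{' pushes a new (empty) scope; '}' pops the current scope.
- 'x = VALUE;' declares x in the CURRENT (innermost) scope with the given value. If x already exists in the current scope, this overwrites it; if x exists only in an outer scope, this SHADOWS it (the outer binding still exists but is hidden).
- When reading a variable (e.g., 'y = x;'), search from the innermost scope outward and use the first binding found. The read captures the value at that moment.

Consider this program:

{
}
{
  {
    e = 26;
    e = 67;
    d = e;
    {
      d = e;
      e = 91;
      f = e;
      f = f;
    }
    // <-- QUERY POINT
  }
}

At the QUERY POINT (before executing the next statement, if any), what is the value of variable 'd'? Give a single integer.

Answer: 67

Derivation:
Step 1: enter scope (depth=1)
Step 2: exit scope (depth=0)
Step 3: enter scope (depth=1)
Step 4: enter scope (depth=2)
Step 5: declare e=26 at depth 2
Step 6: declare e=67 at depth 2
Step 7: declare d=(read e)=67 at depth 2
Step 8: enter scope (depth=3)
Step 9: declare d=(read e)=67 at depth 3
Step 10: declare e=91 at depth 3
Step 11: declare f=(read e)=91 at depth 3
Step 12: declare f=(read f)=91 at depth 3
Step 13: exit scope (depth=2)
Visible at query point: d=67 e=67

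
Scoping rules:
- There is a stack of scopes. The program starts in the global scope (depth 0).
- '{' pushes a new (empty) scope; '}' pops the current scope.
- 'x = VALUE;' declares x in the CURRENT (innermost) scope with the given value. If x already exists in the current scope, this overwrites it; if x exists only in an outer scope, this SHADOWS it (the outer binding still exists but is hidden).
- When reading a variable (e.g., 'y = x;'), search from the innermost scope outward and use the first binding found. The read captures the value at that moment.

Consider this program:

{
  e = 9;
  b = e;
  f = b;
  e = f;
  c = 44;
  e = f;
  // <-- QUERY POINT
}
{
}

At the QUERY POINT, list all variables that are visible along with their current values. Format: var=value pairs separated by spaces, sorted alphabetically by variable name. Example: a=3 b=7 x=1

Answer: b=9 c=44 e=9 f=9

Derivation:
Step 1: enter scope (depth=1)
Step 2: declare e=9 at depth 1
Step 3: declare b=(read e)=9 at depth 1
Step 4: declare f=(read b)=9 at depth 1
Step 5: declare e=(read f)=9 at depth 1
Step 6: declare c=44 at depth 1
Step 7: declare e=(read f)=9 at depth 1
Visible at query point: b=9 c=44 e=9 f=9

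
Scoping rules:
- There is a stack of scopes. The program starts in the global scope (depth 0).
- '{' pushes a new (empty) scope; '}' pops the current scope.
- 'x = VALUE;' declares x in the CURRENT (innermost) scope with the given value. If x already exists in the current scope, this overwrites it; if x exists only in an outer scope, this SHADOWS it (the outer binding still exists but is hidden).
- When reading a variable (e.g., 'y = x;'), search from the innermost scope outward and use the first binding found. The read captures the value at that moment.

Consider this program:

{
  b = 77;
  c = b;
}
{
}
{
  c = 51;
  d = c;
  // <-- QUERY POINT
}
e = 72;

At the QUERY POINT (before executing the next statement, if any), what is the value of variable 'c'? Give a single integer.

Step 1: enter scope (depth=1)
Step 2: declare b=77 at depth 1
Step 3: declare c=(read b)=77 at depth 1
Step 4: exit scope (depth=0)
Step 5: enter scope (depth=1)
Step 6: exit scope (depth=0)
Step 7: enter scope (depth=1)
Step 8: declare c=51 at depth 1
Step 9: declare d=(read c)=51 at depth 1
Visible at query point: c=51 d=51

Answer: 51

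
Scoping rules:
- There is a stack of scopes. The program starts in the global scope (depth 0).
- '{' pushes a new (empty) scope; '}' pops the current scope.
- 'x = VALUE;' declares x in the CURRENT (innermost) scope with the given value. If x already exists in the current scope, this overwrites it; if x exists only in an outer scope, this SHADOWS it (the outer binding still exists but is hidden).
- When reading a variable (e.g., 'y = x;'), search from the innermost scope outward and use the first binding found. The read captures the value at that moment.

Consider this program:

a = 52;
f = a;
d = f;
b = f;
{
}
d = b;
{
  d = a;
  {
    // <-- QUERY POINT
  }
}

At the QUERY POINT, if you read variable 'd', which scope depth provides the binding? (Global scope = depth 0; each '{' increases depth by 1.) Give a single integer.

Step 1: declare a=52 at depth 0
Step 2: declare f=(read a)=52 at depth 0
Step 3: declare d=(read f)=52 at depth 0
Step 4: declare b=(read f)=52 at depth 0
Step 5: enter scope (depth=1)
Step 6: exit scope (depth=0)
Step 7: declare d=(read b)=52 at depth 0
Step 8: enter scope (depth=1)
Step 9: declare d=(read a)=52 at depth 1
Step 10: enter scope (depth=2)
Visible at query point: a=52 b=52 d=52 f=52

Answer: 1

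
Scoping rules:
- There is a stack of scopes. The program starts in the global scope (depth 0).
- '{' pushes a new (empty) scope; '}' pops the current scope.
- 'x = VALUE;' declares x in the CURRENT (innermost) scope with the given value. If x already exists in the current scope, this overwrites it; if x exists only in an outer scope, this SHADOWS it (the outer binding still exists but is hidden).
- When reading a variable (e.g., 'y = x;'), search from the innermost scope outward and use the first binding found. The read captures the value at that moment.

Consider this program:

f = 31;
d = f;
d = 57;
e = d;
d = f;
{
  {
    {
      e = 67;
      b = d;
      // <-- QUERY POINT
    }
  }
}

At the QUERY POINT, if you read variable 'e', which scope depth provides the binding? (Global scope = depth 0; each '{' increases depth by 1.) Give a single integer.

Answer: 3

Derivation:
Step 1: declare f=31 at depth 0
Step 2: declare d=(read f)=31 at depth 0
Step 3: declare d=57 at depth 0
Step 4: declare e=(read d)=57 at depth 0
Step 5: declare d=(read f)=31 at depth 0
Step 6: enter scope (depth=1)
Step 7: enter scope (depth=2)
Step 8: enter scope (depth=3)
Step 9: declare e=67 at depth 3
Step 10: declare b=(read d)=31 at depth 3
Visible at query point: b=31 d=31 e=67 f=31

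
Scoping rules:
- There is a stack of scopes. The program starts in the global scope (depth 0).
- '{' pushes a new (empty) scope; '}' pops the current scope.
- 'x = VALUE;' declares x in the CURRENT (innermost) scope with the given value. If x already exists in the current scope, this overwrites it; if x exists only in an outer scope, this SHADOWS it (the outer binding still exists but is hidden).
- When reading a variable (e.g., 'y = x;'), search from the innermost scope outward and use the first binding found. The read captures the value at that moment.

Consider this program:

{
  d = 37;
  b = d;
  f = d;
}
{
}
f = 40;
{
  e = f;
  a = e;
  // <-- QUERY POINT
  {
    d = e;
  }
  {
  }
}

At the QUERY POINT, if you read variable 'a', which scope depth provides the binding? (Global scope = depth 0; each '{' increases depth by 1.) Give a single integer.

Answer: 1

Derivation:
Step 1: enter scope (depth=1)
Step 2: declare d=37 at depth 1
Step 3: declare b=(read d)=37 at depth 1
Step 4: declare f=(read d)=37 at depth 1
Step 5: exit scope (depth=0)
Step 6: enter scope (depth=1)
Step 7: exit scope (depth=0)
Step 8: declare f=40 at depth 0
Step 9: enter scope (depth=1)
Step 10: declare e=(read f)=40 at depth 1
Step 11: declare a=(read e)=40 at depth 1
Visible at query point: a=40 e=40 f=40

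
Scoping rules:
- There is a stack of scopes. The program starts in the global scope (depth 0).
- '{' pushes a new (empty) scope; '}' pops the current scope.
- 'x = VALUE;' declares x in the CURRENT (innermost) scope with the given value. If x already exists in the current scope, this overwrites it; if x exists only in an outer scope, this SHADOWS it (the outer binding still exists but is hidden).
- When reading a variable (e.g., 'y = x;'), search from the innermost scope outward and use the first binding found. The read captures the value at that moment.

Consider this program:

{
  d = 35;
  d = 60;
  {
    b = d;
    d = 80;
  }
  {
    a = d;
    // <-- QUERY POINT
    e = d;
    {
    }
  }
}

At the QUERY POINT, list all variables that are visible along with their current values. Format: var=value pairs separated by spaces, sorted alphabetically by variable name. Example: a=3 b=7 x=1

Answer: a=60 d=60

Derivation:
Step 1: enter scope (depth=1)
Step 2: declare d=35 at depth 1
Step 3: declare d=60 at depth 1
Step 4: enter scope (depth=2)
Step 5: declare b=(read d)=60 at depth 2
Step 6: declare d=80 at depth 2
Step 7: exit scope (depth=1)
Step 8: enter scope (depth=2)
Step 9: declare a=(read d)=60 at depth 2
Visible at query point: a=60 d=60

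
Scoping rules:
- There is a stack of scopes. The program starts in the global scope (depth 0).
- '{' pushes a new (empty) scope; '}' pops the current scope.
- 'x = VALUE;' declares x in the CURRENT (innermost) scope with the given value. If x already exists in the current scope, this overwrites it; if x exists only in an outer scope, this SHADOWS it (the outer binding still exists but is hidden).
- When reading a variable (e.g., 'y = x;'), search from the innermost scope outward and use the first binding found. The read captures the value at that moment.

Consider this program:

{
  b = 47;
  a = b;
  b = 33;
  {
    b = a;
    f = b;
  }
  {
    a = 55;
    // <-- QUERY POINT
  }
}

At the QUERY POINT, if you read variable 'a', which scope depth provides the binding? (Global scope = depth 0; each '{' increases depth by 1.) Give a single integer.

Step 1: enter scope (depth=1)
Step 2: declare b=47 at depth 1
Step 3: declare a=(read b)=47 at depth 1
Step 4: declare b=33 at depth 1
Step 5: enter scope (depth=2)
Step 6: declare b=(read a)=47 at depth 2
Step 7: declare f=(read b)=47 at depth 2
Step 8: exit scope (depth=1)
Step 9: enter scope (depth=2)
Step 10: declare a=55 at depth 2
Visible at query point: a=55 b=33

Answer: 2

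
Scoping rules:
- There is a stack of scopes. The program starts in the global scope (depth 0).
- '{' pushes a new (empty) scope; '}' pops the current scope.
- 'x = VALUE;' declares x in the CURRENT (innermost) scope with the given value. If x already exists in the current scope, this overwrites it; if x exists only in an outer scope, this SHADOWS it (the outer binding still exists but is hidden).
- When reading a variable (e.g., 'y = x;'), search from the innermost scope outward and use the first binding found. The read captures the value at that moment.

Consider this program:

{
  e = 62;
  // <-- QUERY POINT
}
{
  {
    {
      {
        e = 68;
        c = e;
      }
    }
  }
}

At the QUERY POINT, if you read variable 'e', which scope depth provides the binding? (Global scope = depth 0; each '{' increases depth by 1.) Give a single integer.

Answer: 1

Derivation:
Step 1: enter scope (depth=1)
Step 2: declare e=62 at depth 1
Visible at query point: e=62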